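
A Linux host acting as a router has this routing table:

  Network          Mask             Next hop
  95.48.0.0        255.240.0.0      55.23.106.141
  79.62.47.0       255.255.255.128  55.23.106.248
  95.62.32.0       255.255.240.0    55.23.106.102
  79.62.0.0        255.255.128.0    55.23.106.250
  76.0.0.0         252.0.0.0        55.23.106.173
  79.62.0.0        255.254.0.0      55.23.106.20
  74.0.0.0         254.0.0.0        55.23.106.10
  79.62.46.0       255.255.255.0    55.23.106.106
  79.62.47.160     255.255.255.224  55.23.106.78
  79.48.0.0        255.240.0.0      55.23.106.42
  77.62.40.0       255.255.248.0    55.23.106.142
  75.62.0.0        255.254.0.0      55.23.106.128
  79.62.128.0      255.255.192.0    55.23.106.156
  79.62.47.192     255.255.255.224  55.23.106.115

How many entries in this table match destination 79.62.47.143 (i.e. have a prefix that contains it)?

Prefixes containing 79.62.47.143:
  76.0.0.0/6 (76.0.0.0 - 79.255.255.255)
  79.48.0.0/12 (79.48.0.0 - 79.63.255.255)
  79.62.0.0/15 (79.62.0.0 - 79.63.255.255)
  79.62.0.0/17 (79.62.0.0 - 79.62.127.255)
Total matching entries: 4.

4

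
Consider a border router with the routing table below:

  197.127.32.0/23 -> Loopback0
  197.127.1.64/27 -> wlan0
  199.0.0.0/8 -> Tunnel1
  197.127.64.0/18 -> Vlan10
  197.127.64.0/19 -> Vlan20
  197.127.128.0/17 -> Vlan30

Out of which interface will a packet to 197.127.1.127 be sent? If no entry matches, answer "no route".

No entry's prefix contains 197.127.1.127; there is no default route.

no route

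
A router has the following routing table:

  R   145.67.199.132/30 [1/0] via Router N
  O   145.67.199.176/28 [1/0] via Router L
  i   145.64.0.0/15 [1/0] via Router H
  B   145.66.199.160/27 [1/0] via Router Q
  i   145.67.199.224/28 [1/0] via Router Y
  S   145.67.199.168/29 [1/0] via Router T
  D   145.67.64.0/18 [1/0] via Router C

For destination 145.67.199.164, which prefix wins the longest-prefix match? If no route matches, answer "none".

145.67.199.164 is outside every listed prefix and there is no default route.

none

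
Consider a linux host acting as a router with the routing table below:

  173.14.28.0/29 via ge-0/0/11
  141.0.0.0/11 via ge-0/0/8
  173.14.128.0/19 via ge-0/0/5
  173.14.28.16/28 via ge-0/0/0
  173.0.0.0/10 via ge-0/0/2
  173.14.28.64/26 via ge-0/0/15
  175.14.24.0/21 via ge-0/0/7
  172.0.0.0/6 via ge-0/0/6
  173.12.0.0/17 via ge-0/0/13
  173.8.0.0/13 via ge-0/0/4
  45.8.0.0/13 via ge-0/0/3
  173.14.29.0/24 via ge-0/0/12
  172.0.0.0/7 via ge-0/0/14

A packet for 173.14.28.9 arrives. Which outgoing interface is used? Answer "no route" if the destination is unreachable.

Routes whose prefix contains 173.14.28.9:
  172.0.0.0/6 (172.0.0.0 - 175.255.255.255) -> ge-0/0/6
  172.0.0.0/7 (172.0.0.0 - 173.255.255.255) -> ge-0/0/14
  173.0.0.0/10 (173.0.0.0 - 173.63.255.255) -> ge-0/0/2
  173.8.0.0/13 (173.8.0.0 - 173.15.255.255) -> ge-0/0/4
More-specific entries that do NOT match:
  173.14.28.0/29 (173.14.28.0 - 173.14.28.7) does not contain 173.14.28.9
  173.14.28.16/28 (173.14.28.16 - 173.14.28.31) does not contain 173.14.28.9
  173.14.28.64/26 (173.14.28.64 - 173.14.28.127) does not contain 173.14.28.9
  173.14.29.0/24 (173.14.29.0 - 173.14.29.255) does not contain 173.14.28.9
  175.14.24.0/21 (175.14.24.0 - 175.14.31.255) does not contain 173.14.28.9
  173.14.128.0/19 (173.14.128.0 - 173.14.159.255) does not contain 173.14.28.9
  173.12.0.0/17 (173.12.0.0 - 173.12.127.255) does not contain 173.14.28.9
Longest matching prefix is /13 -> interface ge-0/0/4.

ge-0/0/4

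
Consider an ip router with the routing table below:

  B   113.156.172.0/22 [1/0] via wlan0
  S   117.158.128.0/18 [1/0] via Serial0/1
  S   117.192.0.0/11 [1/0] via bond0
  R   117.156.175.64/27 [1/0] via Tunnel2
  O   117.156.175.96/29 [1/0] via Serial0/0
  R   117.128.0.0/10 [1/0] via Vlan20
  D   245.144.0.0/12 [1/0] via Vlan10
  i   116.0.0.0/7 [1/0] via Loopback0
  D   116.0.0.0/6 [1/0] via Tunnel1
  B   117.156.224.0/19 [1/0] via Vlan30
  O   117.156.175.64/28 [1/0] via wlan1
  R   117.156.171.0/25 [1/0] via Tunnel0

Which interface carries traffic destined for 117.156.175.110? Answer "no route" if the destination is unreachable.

Routes whose prefix contains 117.156.175.110:
  116.0.0.0/6 (116.0.0.0 - 119.255.255.255) -> Tunnel1
  116.0.0.0/7 (116.0.0.0 - 117.255.255.255) -> Loopback0
  117.128.0.0/10 (117.128.0.0 - 117.191.255.255) -> Vlan20
More-specific entries that do NOT match:
  117.156.175.96/29 (117.156.175.96 - 117.156.175.103) does not contain 117.156.175.110
  117.156.175.64/28 (117.156.175.64 - 117.156.175.79) does not contain 117.156.175.110
  117.156.175.64/27 (117.156.175.64 - 117.156.175.95) does not contain 117.156.175.110
  117.156.171.0/25 (117.156.171.0 - 117.156.171.127) does not contain 117.156.175.110
  113.156.172.0/22 (113.156.172.0 - 113.156.175.255) does not contain 117.156.175.110
  117.156.224.0/19 (117.156.224.0 - 117.156.255.255) does not contain 117.156.175.110
  117.158.128.0/18 (117.158.128.0 - 117.158.191.255) does not contain 117.156.175.110
  245.144.0.0/12 (245.144.0.0 - 245.159.255.255) does not contain 117.156.175.110
  117.192.0.0/11 (117.192.0.0 - 117.223.255.255) does not contain 117.156.175.110
Longest matching prefix is /10 -> interface Vlan20.

Vlan20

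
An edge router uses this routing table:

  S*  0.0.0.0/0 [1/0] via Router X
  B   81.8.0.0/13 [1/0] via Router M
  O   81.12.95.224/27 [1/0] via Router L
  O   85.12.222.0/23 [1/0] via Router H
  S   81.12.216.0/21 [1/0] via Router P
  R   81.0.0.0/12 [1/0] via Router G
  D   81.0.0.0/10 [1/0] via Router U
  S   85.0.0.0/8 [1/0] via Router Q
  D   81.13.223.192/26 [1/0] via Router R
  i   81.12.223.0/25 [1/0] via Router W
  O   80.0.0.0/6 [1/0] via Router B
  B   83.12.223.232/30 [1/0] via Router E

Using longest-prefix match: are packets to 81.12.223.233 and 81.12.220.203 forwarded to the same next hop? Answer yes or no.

yes

81.12.223.233: longest match 81.12.216.0/21 -> Router P
81.12.220.203: longest match 81.12.216.0/21 -> Router P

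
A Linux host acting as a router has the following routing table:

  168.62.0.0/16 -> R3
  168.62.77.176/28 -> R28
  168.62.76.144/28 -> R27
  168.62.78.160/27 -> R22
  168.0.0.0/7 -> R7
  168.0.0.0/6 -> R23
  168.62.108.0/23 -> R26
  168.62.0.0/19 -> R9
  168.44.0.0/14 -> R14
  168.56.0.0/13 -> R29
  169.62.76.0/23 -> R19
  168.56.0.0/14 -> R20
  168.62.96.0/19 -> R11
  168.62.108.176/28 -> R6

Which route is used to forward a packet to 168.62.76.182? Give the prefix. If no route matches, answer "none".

168.62.0.0/16

Entries matching 168.62.76.182:
  168.0.0.0/6 (168.0.0.0 - 171.255.255.255)
  168.0.0.0/7 (168.0.0.0 - 169.255.255.255)
  168.56.0.0/13 (168.56.0.0 - 168.63.255.255)
  168.62.0.0/16 (168.62.0.0 - 168.62.255.255)
Most specific is 168.62.0.0/16.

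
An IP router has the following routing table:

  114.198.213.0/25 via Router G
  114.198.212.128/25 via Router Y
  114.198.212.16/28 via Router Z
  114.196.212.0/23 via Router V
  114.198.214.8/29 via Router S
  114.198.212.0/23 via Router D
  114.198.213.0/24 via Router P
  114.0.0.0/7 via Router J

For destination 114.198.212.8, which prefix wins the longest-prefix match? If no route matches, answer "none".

114.198.212.0/23

Entries matching 114.198.212.8:
  114.0.0.0/7 (114.0.0.0 - 115.255.255.255)
  114.198.212.0/23 (114.198.212.0 - 114.198.213.255)
Most specific is 114.198.212.0/23.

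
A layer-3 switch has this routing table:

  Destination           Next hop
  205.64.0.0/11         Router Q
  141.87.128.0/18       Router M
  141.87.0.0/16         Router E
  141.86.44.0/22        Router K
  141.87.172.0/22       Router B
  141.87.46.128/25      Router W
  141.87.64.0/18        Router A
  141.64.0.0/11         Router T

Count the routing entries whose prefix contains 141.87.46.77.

2

Prefixes containing 141.87.46.77:
  141.64.0.0/11 (141.64.0.0 - 141.95.255.255)
  141.87.0.0/16 (141.87.0.0 - 141.87.255.255)
Total matching entries: 2.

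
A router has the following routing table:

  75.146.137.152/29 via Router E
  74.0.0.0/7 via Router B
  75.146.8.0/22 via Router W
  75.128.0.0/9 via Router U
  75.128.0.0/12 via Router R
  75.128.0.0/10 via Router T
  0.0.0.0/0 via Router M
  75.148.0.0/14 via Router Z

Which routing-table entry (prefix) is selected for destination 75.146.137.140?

75.128.0.0/10

Entries matching 75.146.137.140:
  0.0.0.0/0 (default, matches everything)
  74.0.0.0/7 (74.0.0.0 - 75.255.255.255)
  75.128.0.0/9 (75.128.0.0 - 75.255.255.255)
  75.128.0.0/10 (75.128.0.0 - 75.191.255.255)
Most specific is 75.128.0.0/10.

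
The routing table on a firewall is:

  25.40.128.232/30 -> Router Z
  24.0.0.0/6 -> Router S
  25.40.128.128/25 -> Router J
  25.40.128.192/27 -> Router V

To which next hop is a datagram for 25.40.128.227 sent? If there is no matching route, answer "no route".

Routes whose prefix contains 25.40.128.227:
  24.0.0.0/6 (24.0.0.0 - 27.255.255.255) -> Router S
  25.40.128.128/25 (25.40.128.128 - 25.40.128.255) -> Router J
More-specific entries that do NOT match:
  25.40.128.232/30 (25.40.128.232 - 25.40.128.235) does not contain 25.40.128.227
  25.40.128.192/27 (25.40.128.192 - 25.40.128.223) does not contain 25.40.128.227
Longest matching prefix is /25 -> next hop Router J.

Router J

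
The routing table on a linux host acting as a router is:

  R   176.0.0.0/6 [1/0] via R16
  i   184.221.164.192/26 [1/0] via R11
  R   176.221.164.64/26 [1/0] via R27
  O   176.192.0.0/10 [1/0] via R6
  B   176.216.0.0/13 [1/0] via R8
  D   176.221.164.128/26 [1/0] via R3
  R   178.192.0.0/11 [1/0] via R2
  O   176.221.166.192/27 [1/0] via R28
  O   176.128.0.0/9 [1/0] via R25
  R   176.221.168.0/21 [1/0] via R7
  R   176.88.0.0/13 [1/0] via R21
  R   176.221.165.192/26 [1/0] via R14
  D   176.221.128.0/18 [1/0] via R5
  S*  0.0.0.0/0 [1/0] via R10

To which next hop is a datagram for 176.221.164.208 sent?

Routes whose prefix contains 176.221.164.208:
  0.0.0.0/0 (default, matches everything) -> R10
  176.0.0.0/6 (176.0.0.0 - 179.255.255.255) -> R16
  176.128.0.0/9 (176.128.0.0 - 176.255.255.255) -> R25
  176.192.0.0/10 (176.192.0.0 - 176.255.255.255) -> R6
  176.216.0.0/13 (176.216.0.0 - 176.223.255.255) -> R8
  176.221.128.0/18 (176.221.128.0 - 176.221.191.255) -> R5
More-specific entries that do NOT match:
  176.221.166.192/27 (176.221.166.192 - 176.221.166.223) does not contain 176.221.164.208
  184.221.164.192/26 (184.221.164.192 - 184.221.164.255) does not contain 176.221.164.208
  176.221.164.64/26 (176.221.164.64 - 176.221.164.127) does not contain 176.221.164.208
  176.221.164.128/26 (176.221.164.128 - 176.221.164.191) does not contain 176.221.164.208
  176.221.165.192/26 (176.221.165.192 - 176.221.165.255) does not contain 176.221.164.208
  176.221.168.0/21 (176.221.168.0 - 176.221.175.255) does not contain 176.221.164.208
Longest matching prefix is /18 -> next hop R5.

R5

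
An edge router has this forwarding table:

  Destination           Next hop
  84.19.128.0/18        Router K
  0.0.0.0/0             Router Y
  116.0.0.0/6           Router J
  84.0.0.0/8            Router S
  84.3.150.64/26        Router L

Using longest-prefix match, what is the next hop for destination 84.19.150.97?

Routes whose prefix contains 84.19.150.97:
  0.0.0.0/0 (default, matches everything) -> Router Y
  84.0.0.0/8 (84.0.0.0 - 84.255.255.255) -> Router S
  84.19.128.0/18 (84.19.128.0 - 84.19.191.255) -> Router K
More-specific entries that do NOT match:
  84.3.150.64/26 (84.3.150.64 - 84.3.150.127) does not contain 84.19.150.97
Longest matching prefix is /18 -> next hop Router K.

Router K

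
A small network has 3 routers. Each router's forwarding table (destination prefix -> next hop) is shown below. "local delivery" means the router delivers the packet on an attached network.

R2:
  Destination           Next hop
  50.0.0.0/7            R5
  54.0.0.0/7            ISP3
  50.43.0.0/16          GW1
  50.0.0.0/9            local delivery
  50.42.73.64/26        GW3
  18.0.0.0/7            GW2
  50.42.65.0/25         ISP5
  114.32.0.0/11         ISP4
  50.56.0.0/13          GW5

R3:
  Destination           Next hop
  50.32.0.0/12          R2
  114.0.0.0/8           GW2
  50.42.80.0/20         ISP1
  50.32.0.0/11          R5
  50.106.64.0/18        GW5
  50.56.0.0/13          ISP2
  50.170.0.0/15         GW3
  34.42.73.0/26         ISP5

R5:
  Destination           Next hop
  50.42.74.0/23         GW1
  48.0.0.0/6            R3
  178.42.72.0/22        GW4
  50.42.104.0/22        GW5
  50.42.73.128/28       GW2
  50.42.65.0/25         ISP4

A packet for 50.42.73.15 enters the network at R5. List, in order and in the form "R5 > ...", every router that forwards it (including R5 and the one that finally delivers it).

At R5: longest match for 50.42.73.15 is 48.0.0.0/6 -> R3
At R3: longest match for 50.42.73.15 is 50.32.0.0/12 -> R2
At R2: longest match for 50.42.73.15 is 50.0.0.0/9 -> local delivery

R5 > R3 > R2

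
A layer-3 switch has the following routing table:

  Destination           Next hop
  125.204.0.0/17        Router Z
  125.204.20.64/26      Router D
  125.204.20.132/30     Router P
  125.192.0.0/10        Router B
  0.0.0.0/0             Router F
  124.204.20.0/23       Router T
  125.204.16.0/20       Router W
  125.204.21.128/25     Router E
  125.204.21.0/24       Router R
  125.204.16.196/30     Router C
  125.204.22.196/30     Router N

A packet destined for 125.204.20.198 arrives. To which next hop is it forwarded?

Router W

Routes whose prefix contains 125.204.20.198:
  0.0.0.0/0 (default, matches everything) -> Router F
  125.192.0.0/10 (125.192.0.0 - 125.255.255.255) -> Router B
  125.204.0.0/17 (125.204.0.0 - 125.204.127.255) -> Router Z
  125.204.16.0/20 (125.204.16.0 - 125.204.31.255) -> Router W
More-specific entries that do NOT match:
  125.204.20.132/30 (125.204.20.132 - 125.204.20.135) does not contain 125.204.20.198
  125.204.16.196/30 (125.204.16.196 - 125.204.16.199) does not contain 125.204.20.198
  125.204.22.196/30 (125.204.22.196 - 125.204.22.199) does not contain 125.204.20.198
  125.204.20.64/26 (125.204.20.64 - 125.204.20.127) does not contain 125.204.20.198
  125.204.21.128/25 (125.204.21.128 - 125.204.21.255) does not contain 125.204.20.198
  125.204.21.0/24 (125.204.21.0 - 125.204.21.255) does not contain 125.204.20.198
  124.204.20.0/23 (124.204.20.0 - 124.204.21.255) does not contain 125.204.20.198
Longest matching prefix is /20 -> next hop Router W.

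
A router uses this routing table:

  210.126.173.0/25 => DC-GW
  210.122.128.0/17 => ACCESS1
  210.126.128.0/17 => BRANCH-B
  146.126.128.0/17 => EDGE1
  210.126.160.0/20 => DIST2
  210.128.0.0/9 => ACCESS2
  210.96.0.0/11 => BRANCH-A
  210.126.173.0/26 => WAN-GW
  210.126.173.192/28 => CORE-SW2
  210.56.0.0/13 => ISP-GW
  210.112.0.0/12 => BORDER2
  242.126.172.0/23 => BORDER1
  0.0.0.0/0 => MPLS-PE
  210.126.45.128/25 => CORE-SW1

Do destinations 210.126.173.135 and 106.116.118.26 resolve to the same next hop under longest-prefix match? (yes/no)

no

210.126.173.135: longest match 210.126.160.0/20 -> DIST2
106.116.118.26: longest match 0.0.0.0/0 -> MPLS-PE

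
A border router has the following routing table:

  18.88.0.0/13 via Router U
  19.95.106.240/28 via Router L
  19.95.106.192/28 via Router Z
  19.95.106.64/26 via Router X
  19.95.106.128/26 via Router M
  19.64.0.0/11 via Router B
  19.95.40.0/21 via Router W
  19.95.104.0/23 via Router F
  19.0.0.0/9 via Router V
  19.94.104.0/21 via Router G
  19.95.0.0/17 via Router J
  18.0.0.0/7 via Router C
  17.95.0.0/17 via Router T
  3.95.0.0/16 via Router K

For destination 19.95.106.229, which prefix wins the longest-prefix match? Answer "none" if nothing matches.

Entries matching 19.95.106.229:
  18.0.0.0/7 (18.0.0.0 - 19.255.255.255)
  19.0.0.0/9 (19.0.0.0 - 19.127.255.255)
  19.64.0.0/11 (19.64.0.0 - 19.95.255.255)
  19.95.0.0/17 (19.95.0.0 - 19.95.127.255)
Most specific is 19.95.0.0/17.

19.95.0.0/17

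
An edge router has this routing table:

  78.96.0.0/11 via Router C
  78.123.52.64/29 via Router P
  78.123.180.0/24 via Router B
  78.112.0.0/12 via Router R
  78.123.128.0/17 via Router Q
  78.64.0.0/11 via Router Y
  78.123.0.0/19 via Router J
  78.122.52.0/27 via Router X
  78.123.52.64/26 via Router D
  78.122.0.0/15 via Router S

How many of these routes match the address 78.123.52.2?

Prefixes containing 78.123.52.2:
  78.96.0.0/11 (78.96.0.0 - 78.127.255.255)
  78.112.0.0/12 (78.112.0.0 - 78.127.255.255)
  78.122.0.0/15 (78.122.0.0 - 78.123.255.255)
Total matching entries: 3.

3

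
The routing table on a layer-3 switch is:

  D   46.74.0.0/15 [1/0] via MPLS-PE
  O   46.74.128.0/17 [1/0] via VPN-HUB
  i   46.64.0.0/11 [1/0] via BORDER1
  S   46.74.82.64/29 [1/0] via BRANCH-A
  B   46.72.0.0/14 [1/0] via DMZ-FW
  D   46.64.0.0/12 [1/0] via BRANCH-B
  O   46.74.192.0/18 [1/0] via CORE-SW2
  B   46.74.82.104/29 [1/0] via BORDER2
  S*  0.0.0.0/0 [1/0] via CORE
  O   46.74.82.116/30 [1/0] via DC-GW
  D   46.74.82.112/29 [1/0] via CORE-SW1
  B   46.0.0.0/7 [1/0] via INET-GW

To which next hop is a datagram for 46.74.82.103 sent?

Routes whose prefix contains 46.74.82.103:
  0.0.0.0/0 (default, matches everything) -> CORE
  46.0.0.0/7 (46.0.0.0 - 47.255.255.255) -> INET-GW
  46.64.0.0/11 (46.64.0.0 - 46.95.255.255) -> BORDER1
  46.64.0.0/12 (46.64.0.0 - 46.79.255.255) -> BRANCH-B
  46.72.0.0/14 (46.72.0.0 - 46.75.255.255) -> DMZ-FW
  46.74.0.0/15 (46.74.0.0 - 46.75.255.255) -> MPLS-PE
More-specific entries that do NOT match:
  46.74.82.116/30 (46.74.82.116 - 46.74.82.119) does not contain 46.74.82.103
  46.74.82.64/29 (46.74.82.64 - 46.74.82.71) does not contain 46.74.82.103
  46.74.82.104/29 (46.74.82.104 - 46.74.82.111) does not contain 46.74.82.103
  46.74.82.112/29 (46.74.82.112 - 46.74.82.119) does not contain 46.74.82.103
  46.74.192.0/18 (46.74.192.0 - 46.74.255.255) does not contain 46.74.82.103
  46.74.128.0/17 (46.74.128.0 - 46.74.255.255) does not contain 46.74.82.103
Longest matching prefix is /15 -> next hop MPLS-PE.

MPLS-PE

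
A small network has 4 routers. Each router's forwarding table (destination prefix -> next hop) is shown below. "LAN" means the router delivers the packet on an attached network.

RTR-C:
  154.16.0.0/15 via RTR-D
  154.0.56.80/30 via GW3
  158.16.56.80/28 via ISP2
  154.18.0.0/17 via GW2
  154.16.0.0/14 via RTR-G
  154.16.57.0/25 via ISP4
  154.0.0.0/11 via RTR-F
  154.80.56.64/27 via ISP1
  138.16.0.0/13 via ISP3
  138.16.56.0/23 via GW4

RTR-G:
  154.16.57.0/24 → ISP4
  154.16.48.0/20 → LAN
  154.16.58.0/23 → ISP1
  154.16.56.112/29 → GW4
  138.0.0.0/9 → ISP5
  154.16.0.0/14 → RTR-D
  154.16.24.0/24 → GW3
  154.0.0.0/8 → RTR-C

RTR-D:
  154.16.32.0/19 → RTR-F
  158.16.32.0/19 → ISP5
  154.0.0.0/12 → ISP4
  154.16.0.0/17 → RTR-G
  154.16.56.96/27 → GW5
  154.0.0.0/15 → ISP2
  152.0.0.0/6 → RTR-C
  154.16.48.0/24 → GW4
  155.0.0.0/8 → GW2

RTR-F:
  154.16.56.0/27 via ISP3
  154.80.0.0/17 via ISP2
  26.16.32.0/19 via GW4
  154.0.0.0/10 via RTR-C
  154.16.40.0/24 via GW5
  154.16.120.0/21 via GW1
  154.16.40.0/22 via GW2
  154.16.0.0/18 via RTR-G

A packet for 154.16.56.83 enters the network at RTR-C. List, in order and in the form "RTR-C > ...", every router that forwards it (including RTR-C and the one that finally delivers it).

RTR-C > RTR-D > RTR-F > RTR-G

At RTR-C: longest match for 154.16.56.83 is 154.16.0.0/15 -> RTR-D
At RTR-D: longest match for 154.16.56.83 is 154.16.32.0/19 -> RTR-F
At RTR-F: longest match for 154.16.56.83 is 154.16.0.0/18 -> RTR-G
At RTR-G: longest match for 154.16.56.83 is 154.16.48.0/20 -> LAN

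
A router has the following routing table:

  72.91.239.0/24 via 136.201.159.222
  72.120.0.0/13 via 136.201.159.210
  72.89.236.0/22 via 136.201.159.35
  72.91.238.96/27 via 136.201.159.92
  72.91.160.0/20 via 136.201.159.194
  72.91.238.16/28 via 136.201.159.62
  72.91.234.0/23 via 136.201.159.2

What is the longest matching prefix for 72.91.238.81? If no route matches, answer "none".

72.91.238.81 is outside every listed prefix and there is no default route.

none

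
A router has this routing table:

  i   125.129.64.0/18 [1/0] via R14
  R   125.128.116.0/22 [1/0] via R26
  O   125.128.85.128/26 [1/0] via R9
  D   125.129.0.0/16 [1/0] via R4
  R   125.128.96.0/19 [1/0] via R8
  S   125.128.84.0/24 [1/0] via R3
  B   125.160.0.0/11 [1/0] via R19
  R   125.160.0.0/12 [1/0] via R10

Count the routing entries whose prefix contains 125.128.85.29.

No listed prefix contains 125.128.85.29.
Total matching entries: 0.

0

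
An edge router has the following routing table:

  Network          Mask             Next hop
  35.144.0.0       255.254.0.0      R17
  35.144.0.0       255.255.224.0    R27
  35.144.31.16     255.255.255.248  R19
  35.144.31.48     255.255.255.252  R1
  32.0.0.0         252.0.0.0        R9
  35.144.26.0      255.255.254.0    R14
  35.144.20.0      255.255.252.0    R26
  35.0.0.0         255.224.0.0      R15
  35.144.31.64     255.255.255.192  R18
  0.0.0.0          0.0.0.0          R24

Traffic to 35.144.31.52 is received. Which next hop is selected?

Routes whose prefix contains 35.144.31.52:
  0.0.0.0/0 (default, matches everything) -> R24
  32.0.0.0/6 (32.0.0.0 - 35.255.255.255) -> R9
  35.144.0.0/15 (35.144.0.0 - 35.145.255.255) -> R17
  35.144.0.0/19 (35.144.0.0 - 35.144.31.255) -> R27
More-specific entries that do NOT match:
  35.144.31.48/30 (35.144.31.48 - 35.144.31.51) does not contain 35.144.31.52
  35.144.31.16/29 (35.144.31.16 - 35.144.31.23) does not contain 35.144.31.52
  35.144.31.64/26 (35.144.31.64 - 35.144.31.127) does not contain 35.144.31.52
  35.144.26.0/23 (35.144.26.0 - 35.144.27.255) does not contain 35.144.31.52
  35.144.20.0/22 (35.144.20.0 - 35.144.23.255) does not contain 35.144.31.52
Longest matching prefix is /19 -> next hop R27.

R27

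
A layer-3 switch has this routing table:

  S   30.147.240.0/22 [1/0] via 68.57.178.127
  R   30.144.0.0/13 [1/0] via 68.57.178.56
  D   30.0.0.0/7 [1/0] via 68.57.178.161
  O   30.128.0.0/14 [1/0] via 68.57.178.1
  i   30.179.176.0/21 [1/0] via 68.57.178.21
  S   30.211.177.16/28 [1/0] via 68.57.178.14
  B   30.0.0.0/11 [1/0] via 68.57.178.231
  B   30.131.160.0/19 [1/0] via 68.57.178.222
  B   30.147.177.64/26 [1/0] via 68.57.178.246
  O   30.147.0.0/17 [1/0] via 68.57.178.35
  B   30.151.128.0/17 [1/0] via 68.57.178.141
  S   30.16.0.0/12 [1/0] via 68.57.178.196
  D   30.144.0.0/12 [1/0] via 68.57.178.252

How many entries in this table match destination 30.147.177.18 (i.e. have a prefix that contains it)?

Prefixes containing 30.147.177.18:
  30.0.0.0/7 (30.0.0.0 - 31.255.255.255)
  30.144.0.0/12 (30.144.0.0 - 30.159.255.255)
  30.144.0.0/13 (30.144.0.0 - 30.151.255.255)
Total matching entries: 3.

3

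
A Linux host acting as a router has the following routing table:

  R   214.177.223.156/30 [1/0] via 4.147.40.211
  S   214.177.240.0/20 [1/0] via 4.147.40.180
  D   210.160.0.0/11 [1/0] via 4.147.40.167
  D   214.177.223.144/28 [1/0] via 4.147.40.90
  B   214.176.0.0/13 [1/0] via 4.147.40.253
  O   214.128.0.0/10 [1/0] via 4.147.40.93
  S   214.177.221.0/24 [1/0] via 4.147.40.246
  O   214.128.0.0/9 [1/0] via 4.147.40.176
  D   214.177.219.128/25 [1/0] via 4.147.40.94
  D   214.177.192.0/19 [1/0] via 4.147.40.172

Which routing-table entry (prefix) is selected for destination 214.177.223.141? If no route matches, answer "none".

214.177.192.0/19

Entries matching 214.177.223.141:
  214.128.0.0/9 (214.128.0.0 - 214.255.255.255)
  214.128.0.0/10 (214.128.0.0 - 214.191.255.255)
  214.176.0.0/13 (214.176.0.0 - 214.183.255.255)
  214.177.192.0/19 (214.177.192.0 - 214.177.223.255)
Most specific is 214.177.192.0/19.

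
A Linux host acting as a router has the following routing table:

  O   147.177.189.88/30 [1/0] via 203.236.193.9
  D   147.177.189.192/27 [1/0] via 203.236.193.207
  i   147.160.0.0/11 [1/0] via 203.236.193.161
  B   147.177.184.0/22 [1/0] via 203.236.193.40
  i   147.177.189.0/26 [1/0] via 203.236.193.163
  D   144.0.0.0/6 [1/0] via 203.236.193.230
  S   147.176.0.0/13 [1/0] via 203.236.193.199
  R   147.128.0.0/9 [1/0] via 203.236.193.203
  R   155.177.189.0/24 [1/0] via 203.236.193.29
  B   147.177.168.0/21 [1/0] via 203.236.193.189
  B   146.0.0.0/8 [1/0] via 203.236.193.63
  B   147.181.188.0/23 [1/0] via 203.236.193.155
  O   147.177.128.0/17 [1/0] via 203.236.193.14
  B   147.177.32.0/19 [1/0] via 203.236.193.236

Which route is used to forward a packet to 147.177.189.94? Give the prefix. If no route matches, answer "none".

147.177.128.0/17

Entries matching 147.177.189.94:
  144.0.0.0/6 (144.0.0.0 - 147.255.255.255)
  147.128.0.0/9 (147.128.0.0 - 147.255.255.255)
  147.160.0.0/11 (147.160.0.0 - 147.191.255.255)
  147.176.0.0/13 (147.176.0.0 - 147.183.255.255)
  147.177.128.0/17 (147.177.128.0 - 147.177.255.255)
Most specific is 147.177.128.0/17.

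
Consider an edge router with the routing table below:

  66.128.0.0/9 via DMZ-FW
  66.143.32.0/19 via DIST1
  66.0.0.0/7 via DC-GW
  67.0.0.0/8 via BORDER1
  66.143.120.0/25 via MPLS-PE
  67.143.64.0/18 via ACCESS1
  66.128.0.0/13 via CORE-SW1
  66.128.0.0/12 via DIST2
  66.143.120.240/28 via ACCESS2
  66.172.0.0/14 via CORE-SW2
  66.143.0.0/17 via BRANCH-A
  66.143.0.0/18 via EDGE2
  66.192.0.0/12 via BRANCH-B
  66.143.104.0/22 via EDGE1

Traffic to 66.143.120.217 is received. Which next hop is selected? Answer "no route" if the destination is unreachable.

Routes whose prefix contains 66.143.120.217:
  66.0.0.0/7 (66.0.0.0 - 67.255.255.255) -> DC-GW
  66.128.0.0/9 (66.128.0.0 - 66.255.255.255) -> DMZ-FW
  66.128.0.0/12 (66.128.0.0 - 66.143.255.255) -> DIST2
  66.143.0.0/17 (66.143.0.0 - 66.143.127.255) -> BRANCH-A
More-specific entries that do NOT match:
  66.143.120.240/28 (66.143.120.240 - 66.143.120.255) does not contain 66.143.120.217
  66.143.120.0/25 (66.143.120.0 - 66.143.120.127) does not contain 66.143.120.217
  66.143.104.0/22 (66.143.104.0 - 66.143.107.255) does not contain 66.143.120.217
  66.143.32.0/19 (66.143.32.0 - 66.143.63.255) does not contain 66.143.120.217
  67.143.64.0/18 (67.143.64.0 - 67.143.127.255) does not contain 66.143.120.217
  66.143.0.0/18 (66.143.0.0 - 66.143.63.255) does not contain 66.143.120.217
Longest matching prefix is /17 -> next hop BRANCH-A.

BRANCH-A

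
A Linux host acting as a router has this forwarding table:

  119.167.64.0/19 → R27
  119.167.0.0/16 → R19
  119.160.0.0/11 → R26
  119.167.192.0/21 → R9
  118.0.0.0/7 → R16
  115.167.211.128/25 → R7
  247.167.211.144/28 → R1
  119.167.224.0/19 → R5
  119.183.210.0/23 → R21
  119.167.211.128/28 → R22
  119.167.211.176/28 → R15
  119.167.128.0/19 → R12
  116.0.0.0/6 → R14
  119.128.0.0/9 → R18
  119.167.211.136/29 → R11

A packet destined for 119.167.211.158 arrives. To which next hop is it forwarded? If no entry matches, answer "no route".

Routes whose prefix contains 119.167.211.158:
  116.0.0.0/6 (116.0.0.0 - 119.255.255.255) -> R14
  118.0.0.0/7 (118.0.0.0 - 119.255.255.255) -> R16
  119.128.0.0/9 (119.128.0.0 - 119.255.255.255) -> R18
  119.160.0.0/11 (119.160.0.0 - 119.191.255.255) -> R26
  119.167.0.0/16 (119.167.0.0 - 119.167.255.255) -> R19
More-specific entries that do NOT match:
  119.167.211.136/29 (119.167.211.136 - 119.167.211.143) does not contain 119.167.211.158
  247.167.211.144/28 (247.167.211.144 - 247.167.211.159) does not contain 119.167.211.158
  119.167.211.128/28 (119.167.211.128 - 119.167.211.143) does not contain 119.167.211.158
  119.167.211.176/28 (119.167.211.176 - 119.167.211.191) does not contain 119.167.211.158
  115.167.211.128/25 (115.167.211.128 - 115.167.211.255) does not contain 119.167.211.158
  119.183.210.0/23 (119.183.210.0 - 119.183.211.255) does not contain 119.167.211.158
  119.167.192.0/21 (119.167.192.0 - 119.167.199.255) does not contain 119.167.211.158
  119.167.64.0/19 (119.167.64.0 - 119.167.95.255) does not contain 119.167.211.158
  119.167.224.0/19 (119.167.224.0 - 119.167.255.255) does not contain 119.167.211.158
  119.167.128.0/19 (119.167.128.0 - 119.167.159.255) does not contain 119.167.211.158
Longest matching prefix is /16 -> next hop R19.

R19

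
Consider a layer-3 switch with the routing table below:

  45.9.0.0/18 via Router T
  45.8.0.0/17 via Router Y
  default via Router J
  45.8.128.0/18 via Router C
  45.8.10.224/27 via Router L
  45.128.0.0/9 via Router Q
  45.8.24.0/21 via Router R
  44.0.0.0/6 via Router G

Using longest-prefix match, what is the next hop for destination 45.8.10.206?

Router Y

Routes whose prefix contains 45.8.10.206:
  0.0.0.0/0 (default, matches everything) -> Router J
  44.0.0.0/6 (44.0.0.0 - 47.255.255.255) -> Router G
  45.8.0.0/17 (45.8.0.0 - 45.8.127.255) -> Router Y
More-specific entries that do NOT match:
  45.8.10.224/27 (45.8.10.224 - 45.8.10.255) does not contain 45.8.10.206
  45.8.24.0/21 (45.8.24.0 - 45.8.31.255) does not contain 45.8.10.206
  45.9.0.0/18 (45.9.0.0 - 45.9.63.255) does not contain 45.8.10.206
  45.8.128.0/18 (45.8.128.0 - 45.8.191.255) does not contain 45.8.10.206
Longest matching prefix is /17 -> next hop Router Y.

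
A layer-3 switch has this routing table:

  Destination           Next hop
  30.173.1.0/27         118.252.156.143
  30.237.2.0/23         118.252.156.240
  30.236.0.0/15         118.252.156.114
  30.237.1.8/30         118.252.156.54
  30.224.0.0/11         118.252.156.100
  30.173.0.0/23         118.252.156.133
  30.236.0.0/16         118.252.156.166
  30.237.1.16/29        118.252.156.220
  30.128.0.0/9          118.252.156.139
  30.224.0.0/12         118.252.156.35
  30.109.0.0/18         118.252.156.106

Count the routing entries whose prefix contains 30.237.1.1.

4

Prefixes containing 30.237.1.1:
  30.128.0.0/9 (30.128.0.0 - 30.255.255.255)
  30.224.0.0/11 (30.224.0.0 - 30.255.255.255)
  30.224.0.0/12 (30.224.0.0 - 30.239.255.255)
  30.236.0.0/15 (30.236.0.0 - 30.237.255.255)
Total matching entries: 4.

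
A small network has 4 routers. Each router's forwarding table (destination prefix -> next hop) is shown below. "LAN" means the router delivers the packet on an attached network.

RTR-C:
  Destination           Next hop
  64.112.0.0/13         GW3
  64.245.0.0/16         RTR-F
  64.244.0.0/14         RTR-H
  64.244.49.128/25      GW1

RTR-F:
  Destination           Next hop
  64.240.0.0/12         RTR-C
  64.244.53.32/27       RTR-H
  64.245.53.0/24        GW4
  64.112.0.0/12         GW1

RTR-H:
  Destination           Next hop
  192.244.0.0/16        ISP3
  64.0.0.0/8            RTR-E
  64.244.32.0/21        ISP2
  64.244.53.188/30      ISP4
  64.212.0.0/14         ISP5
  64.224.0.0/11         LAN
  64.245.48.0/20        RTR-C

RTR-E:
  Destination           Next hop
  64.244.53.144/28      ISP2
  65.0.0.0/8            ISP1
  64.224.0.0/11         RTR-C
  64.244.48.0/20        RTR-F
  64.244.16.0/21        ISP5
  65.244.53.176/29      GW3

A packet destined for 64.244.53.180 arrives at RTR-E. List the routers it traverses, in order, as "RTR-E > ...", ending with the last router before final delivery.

RTR-E > RTR-F > RTR-C > RTR-H

At RTR-E: longest match for 64.244.53.180 is 64.244.48.0/20 -> RTR-F
At RTR-F: longest match for 64.244.53.180 is 64.240.0.0/12 -> RTR-C
At RTR-C: longest match for 64.244.53.180 is 64.244.0.0/14 -> RTR-H
At RTR-H: longest match for 64.244.53.180 is 64.224.0.0/11 -> LAN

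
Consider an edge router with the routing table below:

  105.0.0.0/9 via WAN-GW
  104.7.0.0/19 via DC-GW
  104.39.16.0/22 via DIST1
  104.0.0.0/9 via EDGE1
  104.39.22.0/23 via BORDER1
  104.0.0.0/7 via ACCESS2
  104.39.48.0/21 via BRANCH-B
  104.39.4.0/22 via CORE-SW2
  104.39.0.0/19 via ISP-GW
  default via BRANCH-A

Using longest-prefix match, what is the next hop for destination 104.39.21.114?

Routes whose prefix contains 104.39.21.114:
  0.0.0.0/0 (default, matches everything) -> BRANCH-A
  104.0.0.0/7 (104.0.0.0 - 105.255.255.255) -> ACCESS2
  104.0.0.0/9 (104.0.0.0 - 104.127.255.255) -> EDGE1
  104.39.0.0/19 (104.39.0.0 - 104.39.31.255) -> ISP-GW
More-specific entries that do NOT match:
  104.39.22.0/23 (104.39.22.0 - 104.39.23.255) does not contain 104.39.21.114
  104.39.16.0/22 (104.39.16.0 - 104.39.19.255) does not contain 104.39.21.114
  104.39.4.0/22 (104.39.4.0 - 104.39.7.255) does not contain 104.39.21.114
  104.39.48.0/21 (104.39.48.0 - 104.39.55.255) does not contain 104.39.21.114
Longest matching prefix is /19 -> next hop ISP-GW.

ISP-GW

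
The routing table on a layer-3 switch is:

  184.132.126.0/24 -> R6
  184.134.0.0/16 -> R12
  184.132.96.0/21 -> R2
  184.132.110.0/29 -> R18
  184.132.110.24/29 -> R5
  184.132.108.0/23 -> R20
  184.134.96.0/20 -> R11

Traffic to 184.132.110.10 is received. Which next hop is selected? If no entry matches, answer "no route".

No entry's prefix contains 184.132.110.10; there is no default route.

no route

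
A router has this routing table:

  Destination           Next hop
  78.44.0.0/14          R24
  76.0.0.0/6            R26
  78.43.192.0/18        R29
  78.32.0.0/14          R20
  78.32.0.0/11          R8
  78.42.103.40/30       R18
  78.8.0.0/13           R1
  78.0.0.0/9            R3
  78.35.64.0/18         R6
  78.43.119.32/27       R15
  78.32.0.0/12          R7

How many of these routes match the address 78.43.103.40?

4

Prefixes containing 78.43.103.40:
  76.0.0.0/6 (76.0.0.0 - 79.255.255.255)
  78.0.0.0/9 (78.0.0.0 - 78.127.255.255)
  78.32.0.0/11 (78.32.0.0 - 78.63.255.255)
  78.32.0.0/12 (78.32.0.0 - 78.47.255.255)
Total matching entries: 4.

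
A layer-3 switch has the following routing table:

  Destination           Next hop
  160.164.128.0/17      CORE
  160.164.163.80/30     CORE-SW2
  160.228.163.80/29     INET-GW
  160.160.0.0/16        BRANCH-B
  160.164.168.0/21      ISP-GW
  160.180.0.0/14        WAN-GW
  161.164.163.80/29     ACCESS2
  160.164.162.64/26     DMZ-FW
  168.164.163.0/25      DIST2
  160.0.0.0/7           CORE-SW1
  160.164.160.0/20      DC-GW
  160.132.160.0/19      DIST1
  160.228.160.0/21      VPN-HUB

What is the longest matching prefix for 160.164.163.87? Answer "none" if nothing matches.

Entries matching 160.164.163.87:
  160.0.0.0/7 (160.0.0.0 - 161.255.255.255)
  160.164.128.0/17 (160.164.128.0 - 160.164.255.255)
  160.164.160.0/20 (160.164.160.0 - 160.164.175.255)
Most specific is 160.164.160.0/20.

160.164.160.0/20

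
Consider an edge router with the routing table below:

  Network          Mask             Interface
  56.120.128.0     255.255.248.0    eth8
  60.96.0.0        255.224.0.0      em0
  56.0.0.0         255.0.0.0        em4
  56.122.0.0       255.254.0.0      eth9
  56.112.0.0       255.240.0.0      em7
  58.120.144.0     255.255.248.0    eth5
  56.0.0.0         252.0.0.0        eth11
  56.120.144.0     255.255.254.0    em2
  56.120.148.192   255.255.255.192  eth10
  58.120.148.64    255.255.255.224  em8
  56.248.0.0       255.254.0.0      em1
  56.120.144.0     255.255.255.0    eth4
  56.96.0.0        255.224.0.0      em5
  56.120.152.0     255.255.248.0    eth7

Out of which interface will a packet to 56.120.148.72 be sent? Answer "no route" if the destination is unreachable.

em7

Routes whose prefix contains 56.120.148.72:
  56.0.0.0/6 (56.0.0.0 - 59.255.255.255) -> eth11
  56.0.0.0/8 (56.0.0.0 - 56.255.255.255) -> em4
  56.96.0.0/11 (56.96.0.0 - 56.127.255.255) -> em5
  56.112.0.0/12 (56.112.0.0 - 56.127.255.255) -> em7
More-specific entries that do NOT match:
  58.120.148.64/27 (58.120.148.64 - 58.120.148.95) does not contain 56.120.148.72
  56.120.148.192/26 (56.120.148.192 - 56.120.148.255) does not contain 56.120.148.72
  56.120.144.0/24 (56.120.144.0 - 56.120.144.255) does not contain 56.120.148.72
  56.120.144.0/23 (56.120.144.0 - 56.120.145.255) does not contain 56.120.148.72
  56.120.128.0/21 (56.120.128.0 - 56.120.135.255) does not contain 56.120.148.72
  58.120.144.0/21 (58.120.144.0 - 58.120.151.255) does not contain 56.120.148.72
  56.120.152.0/21 (56.120.152.0 - 56.120.159.255) does not contain 56.120.148.72
  56.122.0.0/15 (56.122.0.0 - 56.123.255.255) does not contain 56.120.148.72
  56.248.0.0/15 (56.248.0.0 - 56.249.255.255) does not contain 56.120.148.72
Longest matching prefix is /12 -> interface em7.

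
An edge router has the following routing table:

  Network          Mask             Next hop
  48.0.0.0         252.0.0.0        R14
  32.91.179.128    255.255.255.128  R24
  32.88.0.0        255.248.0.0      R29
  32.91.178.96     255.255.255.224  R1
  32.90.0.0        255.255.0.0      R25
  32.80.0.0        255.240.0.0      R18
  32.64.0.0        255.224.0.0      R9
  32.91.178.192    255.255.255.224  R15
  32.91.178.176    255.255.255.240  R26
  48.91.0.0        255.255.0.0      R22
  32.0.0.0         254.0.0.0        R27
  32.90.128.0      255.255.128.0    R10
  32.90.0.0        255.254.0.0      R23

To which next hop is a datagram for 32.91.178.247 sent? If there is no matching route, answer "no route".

R23

Routes whose prefix contains 32.91.178.247:
  32.0.0.0/7 (32.0.0.0 - 33.255.255.255) -> R27
  32.64.0.0/11 (32.64.0.0 - 32.95.255.255) -> R9
  32.80.0.0/12 (32.80.0.0 - 32.95.255.255) -> R18
  32.88.0.0/13 (32.88.0.0 - 32.95.255.255) -> R29
  32.90.0.0/15 (32.90.0.0 - 32.91.255.255) -> R23
More-specific entries that do NOT match:
  32.91.178.176/28 (32.91.178.176 - 32.91.178.191) does not contain 32.91.178.247
  32.91.178.96/27 (32.91.178.96 - 32.91.178.127) does not contain 32.91.178.247
  32.91.178.192/27 (32.91.178.192 - 32.91.178.223) does not contain 32.91.178.247
  32.91.179.128/25 (32.91.179.128 - 32.91.179.255) does not contain 32.91.178.247
  32.90.128.0/17 (32.90.128.0 - 32.90.255.255) does not contain 32.91.178.247
  32.90.0.0/16 (32.90.0.0 - 32.90.255.255) does not contain 32.91.178.247
  48.91.0.0/16 (48.91.0.0 - 48.91.255.255) does not contain 32.91.178.247
Longest matching prefix is /15 -> next hop R23.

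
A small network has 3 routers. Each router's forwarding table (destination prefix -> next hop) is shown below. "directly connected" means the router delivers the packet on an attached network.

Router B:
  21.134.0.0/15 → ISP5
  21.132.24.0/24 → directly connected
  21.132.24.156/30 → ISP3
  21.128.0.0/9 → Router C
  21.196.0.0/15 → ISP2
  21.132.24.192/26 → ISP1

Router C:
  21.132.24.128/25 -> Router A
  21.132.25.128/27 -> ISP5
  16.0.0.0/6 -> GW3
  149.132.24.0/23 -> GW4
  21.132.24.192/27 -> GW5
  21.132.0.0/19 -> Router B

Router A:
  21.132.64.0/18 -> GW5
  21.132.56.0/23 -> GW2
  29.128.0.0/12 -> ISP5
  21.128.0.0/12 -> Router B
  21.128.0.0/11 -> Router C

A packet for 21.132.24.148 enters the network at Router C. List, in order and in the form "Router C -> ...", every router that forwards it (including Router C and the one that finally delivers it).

Router C -> Router A -> Router B

At Router C: longest match for 21.132.24.148 is 21.132.24.128/25 -> Router A
At Router A: longest match for 21.132.24.148 is 21.128.0.0/12 -> Router B
At Router B: longest match for 21.132.24.148 is 21.132.24.0/24 -> directly connected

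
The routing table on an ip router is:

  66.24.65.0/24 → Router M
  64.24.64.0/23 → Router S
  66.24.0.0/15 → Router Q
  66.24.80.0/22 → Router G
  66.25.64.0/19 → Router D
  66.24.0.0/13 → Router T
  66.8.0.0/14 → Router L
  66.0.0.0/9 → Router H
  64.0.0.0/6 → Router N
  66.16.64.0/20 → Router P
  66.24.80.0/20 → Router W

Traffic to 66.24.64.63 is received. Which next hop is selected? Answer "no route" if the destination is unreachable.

Routes whose prefix contains 66.24.64.63:
  64.0.0.0/6 (64.0.0.0 - 67.255.255.255) -> Router N
  66.0.0.0/9 (66.0.0.0 - 66.127.255.255) -> Router H
  66.24.0.0/13 (66.24.0.0 - 66.31.255.255) -> Router T
  66.24.0.0/15 (66.24.0.0 - 66.25.255.255) -> Router Q
More-specific entries that do NOT match:
  66.24.65.0/24 (66.24.65.0 - 66.24.65.255) does not contain 66.24.64.63
  64.24.64.0/23 (64.24.64.0 - 64.24.65.255) does not contain 66.24.64.63
  66.24.80.0/22 (66.24.80.0 - 66.24.83.255) does not contain 66.24.64.63
  66.16.64.0/20 (66.16.64.0 - 66.16.79.255) does not contain 66.24.64.63
  66.24.80.0/20 (66.24.80.0 - 66.24.95.255) does not contain 66.24.64.63
  66.25.64.0/19 (66.25.64.0 - 66.25.95.255) does not contain 66.24.64.63
Longest matching prefix is /15 -> next hop Router Q.

Router Q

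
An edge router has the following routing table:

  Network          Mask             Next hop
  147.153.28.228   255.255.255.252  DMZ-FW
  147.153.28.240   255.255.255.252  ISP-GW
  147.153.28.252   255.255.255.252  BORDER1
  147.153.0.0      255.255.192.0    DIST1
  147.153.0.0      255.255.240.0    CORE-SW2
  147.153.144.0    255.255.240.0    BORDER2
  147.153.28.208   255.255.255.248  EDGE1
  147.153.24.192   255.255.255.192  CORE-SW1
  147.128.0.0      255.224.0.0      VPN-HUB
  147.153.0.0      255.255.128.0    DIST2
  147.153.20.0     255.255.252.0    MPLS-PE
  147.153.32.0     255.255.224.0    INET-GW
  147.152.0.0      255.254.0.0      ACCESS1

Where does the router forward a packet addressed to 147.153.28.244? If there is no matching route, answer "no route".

DIST1

Routes whose prefix contains 147.153.28.244:
  147.128.0.0/11 (147.128.0.0 - 147.159.255.255) -> VPN-HUB
  147.152.0.0/15 (147.152.0.0 - 147.153.255.255) -> ACCESS1
  147.153.0.0/17 (147.153.0.0 - 147.153.127.255) -> DIST2
  147.153.0.0/18 (147.153.0.0 - 147.153.63.255) -> DIST1
More-specific entries that do NOT match:
  147.153.28.228/30 (147.153.28.228 - 147.153.28.231) does not contain 147.153.28.244
  147.153.28.240/30 (147.153.28.240 - 147.153.28.243) does not contain 147.153.28.244
  147.153.28.252/30 (147.153.28.252 - 147.153.28.255) does not contain 147.153.28.244
  147.153.28.208/29 (147.153.28.208 - 147.153.28.215) does not contain 147.153.28.244
  147.153.24.192/26 (147.153.24.192 - 147.153.24.255) does not contain 147.153.28.244
  147.153.20.0/22 (147.153.20.0 - 147.153.23.255) does not contain 147.153.28.244
  147.153.0.0/20 (147.153.0.0 - 147.153.15.255) does not contain 147.153.28.244
  147.153.144.0/20 (147.153.144.0 - 147.153.159.255) does not contain 147.153.28.244
  147.153.32.0/19 (147.153.32.0 - 147.153.63.255) does not contain 147.153.28.244
Longest matching prefix is /18 -> next hop DIST1.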